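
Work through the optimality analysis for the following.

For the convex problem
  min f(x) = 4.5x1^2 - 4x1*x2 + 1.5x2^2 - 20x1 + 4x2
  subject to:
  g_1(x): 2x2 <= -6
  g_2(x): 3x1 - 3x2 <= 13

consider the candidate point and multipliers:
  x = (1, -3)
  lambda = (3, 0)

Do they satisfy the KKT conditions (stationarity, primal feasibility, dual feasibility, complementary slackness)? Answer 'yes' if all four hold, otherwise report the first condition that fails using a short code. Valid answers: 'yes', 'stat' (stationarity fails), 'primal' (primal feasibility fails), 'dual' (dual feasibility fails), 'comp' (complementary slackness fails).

Gradient of f: grad f(x) = Q x + c = (1, -9)
Constraint values g_i(x) = a_i^T x - b_i:
  g_1((1, -3)) = 0
  g_2((1, -3)) = -1
Stationarity residual: grad f(x) + sum_i lambda_i a_i = (1, -3)
  -> stationarity FAILS
Primal feasibility (all g_i <= 0): OK
Dual feasibility (all lambda_i >= 0): OK
Complementary slackness (lambda_i * g_i(x) = 0 for all i): OK

Verdict: the first failing condition is stationarity -> stat.

stat


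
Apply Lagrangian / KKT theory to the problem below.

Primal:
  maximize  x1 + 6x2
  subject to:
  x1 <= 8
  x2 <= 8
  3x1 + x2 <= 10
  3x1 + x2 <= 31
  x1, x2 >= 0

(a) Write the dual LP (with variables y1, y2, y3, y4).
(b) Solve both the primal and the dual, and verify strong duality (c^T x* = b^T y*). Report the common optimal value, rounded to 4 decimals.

The standard primal-dual pair for 'max c^T x s.t. A x <= b, x >= 0' is:
  Dual:  min b^T y  s.t.  A^T y >= c,  y >= 0.

So the dual LP is:
  minimize  8y1 + 8y2 + 10y3 + 31y4
  subject to:
    y1 + 3y3 + 3y4 >= 1
    y2 + y3 + y4 >= 6
    y1, y2, y3, y4 >= 0

Solving the primal: x* = (0.6667, 8).
  primal value c^T x* = 48.6667.
Solving the dual: y* = (0, 5.6667, 0.3333, 0).
  dual value b^T y* = 48.6667.
Strong duality: c^T x* = b^T y*. Confirmed.

48.6667


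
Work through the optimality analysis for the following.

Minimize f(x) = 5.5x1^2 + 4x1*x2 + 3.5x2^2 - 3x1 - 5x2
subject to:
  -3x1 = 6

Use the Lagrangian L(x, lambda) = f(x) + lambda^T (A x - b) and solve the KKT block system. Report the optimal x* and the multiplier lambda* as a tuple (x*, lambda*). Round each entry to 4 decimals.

Form the Lagrangian:
  L(x, lambda) = (1/2) x^T Q x + c^T x + lambda^T (A x - b)
Stationarity (grad_x L = 0): Q x + c + A^T lambda = 0.
Primal feasibility: A x = b.

This gives the KKT block system:
  [ Q   A^T ] [ x     ]   [-c ]
  [ A    0  ] [ lambda ] = [ b ]

Solving the linear system:
  x*      = (-2, 1.8571)
  lambda* = (-5.8571)
  f(x*)   = 15.9286

x* = (-2, 1.8571), lambda* = (-5.8571)


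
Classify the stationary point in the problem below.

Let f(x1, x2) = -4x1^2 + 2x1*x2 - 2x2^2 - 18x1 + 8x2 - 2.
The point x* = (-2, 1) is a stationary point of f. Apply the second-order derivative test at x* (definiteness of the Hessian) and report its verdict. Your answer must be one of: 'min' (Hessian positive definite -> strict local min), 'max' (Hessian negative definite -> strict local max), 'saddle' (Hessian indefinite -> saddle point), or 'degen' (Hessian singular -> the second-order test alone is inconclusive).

Compute the Hessian H = grad^2 f:
  H = [[-8, 2], [2, -4]]
Verify stationarity: grad f(x*) = H x* + g = (0, 0).
Eigenvalues of H: -8.8284, -3.1716.
Both eigenvalues < 0, so H is negative definite -> x* is a strict local max.

max


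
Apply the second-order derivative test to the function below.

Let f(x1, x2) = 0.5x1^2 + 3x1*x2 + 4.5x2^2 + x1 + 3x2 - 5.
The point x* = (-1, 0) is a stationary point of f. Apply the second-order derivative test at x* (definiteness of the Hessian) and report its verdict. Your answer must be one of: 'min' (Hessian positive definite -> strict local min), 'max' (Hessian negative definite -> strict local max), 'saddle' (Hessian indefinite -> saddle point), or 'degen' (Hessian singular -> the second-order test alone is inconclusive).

Compute the Hessian H = grad^2 f:
  H = [[1, 3], [3, 9]]
Verify stationarity: grad f(x*) = H x* + g = (0, 0).
Eigenvalues of H: 0, 10.
H has a zero eigenvalue (singular; positive semidefinite but not definite), so H is neither positive definite, negative definite, nor indefinite. The second-order test alone is inconclusive -> degen.
(Indeed, f is constant along the null direction of H through x*, so x* is not a strict local extremum.)

degen


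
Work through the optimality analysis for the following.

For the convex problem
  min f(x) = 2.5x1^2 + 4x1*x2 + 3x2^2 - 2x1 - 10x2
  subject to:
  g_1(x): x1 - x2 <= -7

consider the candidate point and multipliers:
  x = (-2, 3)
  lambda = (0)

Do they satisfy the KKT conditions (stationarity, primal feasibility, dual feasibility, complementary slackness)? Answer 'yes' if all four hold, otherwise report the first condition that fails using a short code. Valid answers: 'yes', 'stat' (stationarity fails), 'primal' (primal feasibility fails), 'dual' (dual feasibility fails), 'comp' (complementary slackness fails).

Gradient of f: grad f(x) = Q x + c = (0, 0)
Constraint values g_i(x) = a_i^T x - b_i:
  g_1((-2, 3)) = 2
Stationarity residual: grad f(x) + sum_i lambda_i a_i = (0, 0)
  -> stationarity OK
Primal feasibility (all g_i <= 0): FAILS
Dual feasibility (all lambda_i >= 0): OK
Complementary slackness (lambda_i * g_i(x) = 0 for all i): OK

Verdict: the first failing condition is primal_feasibility -> primal.

primal


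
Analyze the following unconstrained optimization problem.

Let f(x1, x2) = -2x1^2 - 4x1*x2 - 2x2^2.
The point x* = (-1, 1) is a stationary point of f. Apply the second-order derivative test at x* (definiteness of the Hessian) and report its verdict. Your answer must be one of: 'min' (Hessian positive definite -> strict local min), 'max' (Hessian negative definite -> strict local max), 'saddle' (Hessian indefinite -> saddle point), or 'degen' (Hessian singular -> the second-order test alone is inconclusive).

Compute the Hessian H = grad^2 f:
  H = [[-4, -4], [-4, -4]]
Verify stationarity: grad f(x*) = H x* + g = (0, 0).
Eigenvalues of H: -8, 0.
H has a zero eigenvalue (singular; negative semidefinite but not definite), so H is neither positive definite, negative definite, nor indefinite. The second-order test alone is inconclusive -> degen.
(Indeed, f is constant along the null direction of H through x*, so x* is not a strict local extremum.)

degen


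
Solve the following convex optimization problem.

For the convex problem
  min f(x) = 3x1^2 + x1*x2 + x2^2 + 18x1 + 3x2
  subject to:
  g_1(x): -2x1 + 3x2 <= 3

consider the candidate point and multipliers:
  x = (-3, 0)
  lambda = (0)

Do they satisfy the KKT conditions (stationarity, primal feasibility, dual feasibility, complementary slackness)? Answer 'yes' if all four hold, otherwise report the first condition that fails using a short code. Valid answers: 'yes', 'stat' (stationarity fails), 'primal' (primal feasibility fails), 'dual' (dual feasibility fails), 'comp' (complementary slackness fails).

Gradient of f: grad f(x) = Q x + c = (0, 0)
Constraint values g_i(x) = a_i^T x - b_i:
  g_1((-3, 0)) = 3
Stationarity residual: grad f(x) + sum_i lambda_i a_i = (0, 0)
  -> stationarity OK
Primal feasibility (all g_i <= 0): FAILS
Dual feasibility (all lambda_i >= 0): OK
Complementary slackness (lambda_i * g_i(x) = 0 for all i): OK

Verdict: the first failing condition is primal_feasibility -> primal.

primal


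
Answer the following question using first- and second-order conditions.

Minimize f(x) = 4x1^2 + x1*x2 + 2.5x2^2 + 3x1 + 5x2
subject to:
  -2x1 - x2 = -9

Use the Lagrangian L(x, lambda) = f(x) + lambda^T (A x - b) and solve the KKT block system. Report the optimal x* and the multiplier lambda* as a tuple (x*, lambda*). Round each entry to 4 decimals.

Form the Lagrangian:
  L(x, lambda) = (1/2) x^T Q x + c^T x + lambda^T (A x - b)
Stationarity (grad_x L = 0): Q x + c + A^T lambda = 0.
Primal feasibility: A x = b.

This gives the KKT block system:
  [ Q   A^T ] [ x     ]   [-c ]
  [ A    0  ] [ lambda ] = [ b ]

Solving the linear system:
  x*      = (3.6667, 1.6667)
  lambda* = (17)
  f(x*)   = 86.1667

x* = (3.6667, 1.6667), lambda* = (17)


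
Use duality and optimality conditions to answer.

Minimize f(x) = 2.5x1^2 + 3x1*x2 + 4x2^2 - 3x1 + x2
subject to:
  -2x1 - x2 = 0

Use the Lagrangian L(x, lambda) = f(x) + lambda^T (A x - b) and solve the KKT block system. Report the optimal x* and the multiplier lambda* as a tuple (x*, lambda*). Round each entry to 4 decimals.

Form the Lagrangian:
  L(x, lambda) = (1/2) x^T Q x + c^T x + lambda^T (A x - b)
Stationarity (grad_x L = 0): Q x + c + A^T lambda = 0.
Primal feasibility: A x = b.

This gives the KKT block system:
  [ Q   A^T ] [ x     ]   [-c ]
  [ A    0  ] [ lambda ] = [ b ]

Solving the linear system:
  x*      = (0.2, -0.4)
  lambda* = (-1.6)
  f(x*)   = -0.5

x* = (0.2, -0.4), lambda* = (-1.6)


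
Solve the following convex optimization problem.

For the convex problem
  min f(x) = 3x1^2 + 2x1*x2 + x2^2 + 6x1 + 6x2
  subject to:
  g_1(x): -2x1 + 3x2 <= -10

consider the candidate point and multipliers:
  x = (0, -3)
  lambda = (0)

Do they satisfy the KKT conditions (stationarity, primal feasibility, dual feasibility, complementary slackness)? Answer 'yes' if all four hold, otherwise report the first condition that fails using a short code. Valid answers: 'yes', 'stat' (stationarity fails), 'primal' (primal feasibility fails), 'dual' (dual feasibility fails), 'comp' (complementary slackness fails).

Gradient of f: grad f(x) = Q x + c = (0, 0)
Constraint values g_i(x) = a_i^T x - b_i:
  g_1((0, -3)) = 1
Stationarity residual: grad f(x) + sum_i lambda_i a_i = (0, 0)
  -> stationarity OK
Primal feasibility (all g_i <= 0): FAILS
Dual feasibility (all lambda_i >= 0): OK
Complementary slackness (lambda_i * g_i(x) = 0 for all i): OK

Verdict: the first failing condition is primal_feasibility -> primal.

primal


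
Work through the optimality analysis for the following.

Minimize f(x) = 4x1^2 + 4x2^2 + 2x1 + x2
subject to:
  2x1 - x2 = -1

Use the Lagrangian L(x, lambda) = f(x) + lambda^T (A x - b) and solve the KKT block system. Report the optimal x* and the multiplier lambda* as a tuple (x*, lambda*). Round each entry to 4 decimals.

Form the Lagrangian:
  L(x, lambda) = (1/2) x^T Q x + c^T x + lambda^T (A x - b)
Stationarity (grad_x L = 0): Q x + c + A^T lambda = 0.
Primal feasibility: A x = b.

This gives the KKT block system:
  [ Q   A^T ] [ x     ]   [-c ]
  [ A    0  ] [ lambda ] = [ b ]

Solving the linear system:
  x*      = (-0.5, 0)
  lambda* = (1)
  f(x*)   = 0

x* = (-0.5, 0), lambda* = (1)


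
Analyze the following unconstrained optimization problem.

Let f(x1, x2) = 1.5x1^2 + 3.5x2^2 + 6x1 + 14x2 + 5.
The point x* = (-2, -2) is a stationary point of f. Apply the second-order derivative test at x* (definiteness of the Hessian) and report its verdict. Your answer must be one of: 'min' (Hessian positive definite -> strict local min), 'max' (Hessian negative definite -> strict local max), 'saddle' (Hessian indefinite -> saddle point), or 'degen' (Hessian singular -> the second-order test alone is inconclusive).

Compute the Hessian H = grad^2 f:
  H = [[3, 0], [0, 7]]
Verify stationarity: grad f(x*) = H x* + g = (0, 0).
Eigenvalues of H: 3, 7.
Both eigenvalues > 0, so H is positive definite -> x* is a strict local min.

min


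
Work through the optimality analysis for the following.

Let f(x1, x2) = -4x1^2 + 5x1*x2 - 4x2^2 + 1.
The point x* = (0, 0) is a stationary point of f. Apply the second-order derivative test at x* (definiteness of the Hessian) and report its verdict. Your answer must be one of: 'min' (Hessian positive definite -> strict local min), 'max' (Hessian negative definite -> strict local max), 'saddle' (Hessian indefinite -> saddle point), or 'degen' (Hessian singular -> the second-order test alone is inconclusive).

Compute the Hessian H = grad^2 f:
  H = [[-8, 5], [5, -8]]
Verify stationarity: grad f(x*) = H x* + g = (0, 0).
Eigenvalues of H: -13, -3.
Both eigenvalues < 0, so H is negative definite -> x* is a strict local max.

max


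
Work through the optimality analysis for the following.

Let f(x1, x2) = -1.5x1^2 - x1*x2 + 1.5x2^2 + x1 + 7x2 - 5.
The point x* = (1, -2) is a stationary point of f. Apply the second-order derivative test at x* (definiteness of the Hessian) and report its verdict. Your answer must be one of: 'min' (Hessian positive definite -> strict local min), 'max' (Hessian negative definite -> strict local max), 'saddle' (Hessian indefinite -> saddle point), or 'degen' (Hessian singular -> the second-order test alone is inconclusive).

Compute the Hessian H = grad^2 f:
  H = [[-3, -1], [-1, 3]]
Verify stationarity: grad f(x*) = H x* + g = (0, 0).
Eigenvalues of H: -3.1623, 3.1623.
Eigenvalues have mixed signs, so H is indefinite -> x* is a saddle point.

saddle


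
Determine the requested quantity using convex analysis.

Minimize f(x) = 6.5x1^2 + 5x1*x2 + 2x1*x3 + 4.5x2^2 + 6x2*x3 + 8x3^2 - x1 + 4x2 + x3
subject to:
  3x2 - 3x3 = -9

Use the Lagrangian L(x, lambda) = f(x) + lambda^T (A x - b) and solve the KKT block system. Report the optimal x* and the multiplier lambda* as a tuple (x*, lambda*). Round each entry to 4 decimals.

Form the Lagrangian:
  L(x, lambda) = (1/2) x^T Q x + c^T x + lambda^T (A x - b)
Stationarity (grad_x L = 0): Q x + c + A^T lambda = 0.
Primal feasibility: A x = b.

This gives the KKT block system:
  [ Q   A^T ] [ x     ]   [-c ]
  [ A    0  ] [ lambda ] = [ b ]

Solving the linear system:
  x*      = (0.7222, -2.0556, 0.9444)
  lambda* = (1.7407)
  f(x*)   = 3.8333

x* = (0.7222, -2.0556, 0.9444), lambda* = (1.7407)


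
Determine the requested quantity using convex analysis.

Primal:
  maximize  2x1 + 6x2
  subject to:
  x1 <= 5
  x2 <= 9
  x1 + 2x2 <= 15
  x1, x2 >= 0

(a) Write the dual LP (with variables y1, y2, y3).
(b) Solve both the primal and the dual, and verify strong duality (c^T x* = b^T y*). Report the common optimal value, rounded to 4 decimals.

The standard primal-dual pair for 'max c^T x s.t. A x <= b, x >= 0' is:
  Dual:  min b^T y  s.t.  A^T y >= c,  y >= 0.

So the dual LP is:
  minimize  5y1 + 9y2 + 15y3
  subject to:
    y1 + y3 >= 2
    y2 + 2y3 >= 6
    y1, y2, y3 >= 0

Solving the primal: x* = (0, 7.5).
  primal value c^T x* = 45.
Solving the dual: y* = (0, 0, 3).
  dual value b^T y* = 45.
Strong duality: c^T x* = b^T y*. Confirmed.

45


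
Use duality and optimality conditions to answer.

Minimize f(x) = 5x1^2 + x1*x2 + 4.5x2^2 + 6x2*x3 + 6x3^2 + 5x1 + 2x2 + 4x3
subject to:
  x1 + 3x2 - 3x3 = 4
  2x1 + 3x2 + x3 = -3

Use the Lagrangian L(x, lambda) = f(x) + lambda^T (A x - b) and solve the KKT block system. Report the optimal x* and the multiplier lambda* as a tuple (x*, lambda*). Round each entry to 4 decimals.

Form the Lagrangian:
  L(x, lambda) = (1/2) x^T Q x + c^T x + lambda^T (A x - b)
Stationarity (grad_x L = 0): Q x + c + A^T lambda = 0.
Primal feasibility: A x = b.

This gives the KKT block system:
  [ Q   A^T ] [ x     ]   [-c ]
  [ A    0  ] [ lambda ] = [ b ]

Solving the linear system:
  x*      = (-1.1534, 0.2562, -1.4616)
  lambda* = (-2.5326, 4.4052)
  f(x*)   = 6.1223

x* = (-1.1534, 0.2562, -1.4616), lambda* = (-2.5326, 4.4052)


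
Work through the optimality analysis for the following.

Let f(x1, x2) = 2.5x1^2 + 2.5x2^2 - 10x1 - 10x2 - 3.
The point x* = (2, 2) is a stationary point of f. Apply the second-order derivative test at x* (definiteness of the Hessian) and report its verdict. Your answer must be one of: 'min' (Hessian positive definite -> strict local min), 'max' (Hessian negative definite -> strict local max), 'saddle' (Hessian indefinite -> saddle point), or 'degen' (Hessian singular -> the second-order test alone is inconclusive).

Compute the Hessian H = grad^2 f:
  H = [[5, 0], [0, 5]]
Verify stationarity: grad f(x*) = H x* + g = (0, 0).
Eigenvalues of H: 5, 5.
Both eigenvalues > 0, so H is positive definite -> x* is a strict local min.

min


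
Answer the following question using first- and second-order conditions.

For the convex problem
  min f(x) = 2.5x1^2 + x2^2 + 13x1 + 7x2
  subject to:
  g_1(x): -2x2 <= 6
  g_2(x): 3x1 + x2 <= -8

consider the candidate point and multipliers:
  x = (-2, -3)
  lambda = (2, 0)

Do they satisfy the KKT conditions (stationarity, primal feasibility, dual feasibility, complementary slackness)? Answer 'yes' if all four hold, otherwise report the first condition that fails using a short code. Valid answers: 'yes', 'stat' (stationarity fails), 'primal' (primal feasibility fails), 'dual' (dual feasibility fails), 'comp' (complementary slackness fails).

Gradient of f: grad f(x) = Q x + c = (3, 1)
Constraint values g_i(x) = a_i^T x - b_i:
  g_1((-2, -3)) = 0
  g_2((-2, -3)) = -1
Stationarity residual: grad f(x) + sum_i lambda_i a_i = (3, -3)
  -> stationarity FAILS
Primal feasibility (all g_i <= 0): OK
Dual feasibility (all lambda_i >= 0): OK
Complementary slackness (lambda_i * g_i(x) = 0 for all i): OK

Verdict: the first failing condition is stationarity -> stat.

stat


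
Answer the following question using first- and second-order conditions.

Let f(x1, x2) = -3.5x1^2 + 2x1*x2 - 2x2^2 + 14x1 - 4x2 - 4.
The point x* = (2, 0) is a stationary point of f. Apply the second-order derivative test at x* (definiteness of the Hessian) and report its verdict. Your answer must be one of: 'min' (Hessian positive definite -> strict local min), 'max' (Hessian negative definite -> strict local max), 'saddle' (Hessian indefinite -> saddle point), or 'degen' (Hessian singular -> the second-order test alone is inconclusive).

Compute the Hessian H = grad^2 f:
  H = [[-7, 2], [2, -4]]
Verify stationarity: grad f(x*) = H x* + g = (0, 0).
Eigenvalues of H: -8, -3.
Both eigenvalues < 0, so H is negative definite -> x* is a strict local max.

max


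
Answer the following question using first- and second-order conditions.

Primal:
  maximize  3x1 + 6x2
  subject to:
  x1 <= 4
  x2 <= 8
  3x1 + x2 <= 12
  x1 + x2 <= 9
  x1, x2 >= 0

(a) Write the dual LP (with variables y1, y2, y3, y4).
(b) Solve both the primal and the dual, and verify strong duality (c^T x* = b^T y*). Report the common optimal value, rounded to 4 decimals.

The standard primal-dual pair for 'max c^T x s.t. A x <= b, x >= 0' is:
  Dual:  min b^T y  s.t.  A^T y >= c,  y >= 0.

So the dual LP is:
  minimize  4y1 + 8y2 + 12y3 + 9y4
  subject to:
    y1 + 3y3 + y4 >= 3
    y2 + y3 + y4 >= 6
    y1, y2, y3, y4 >= 0

Solving the primal: x* = (1, 8).
  primal value c^T x* = 51.
Solving the dual: y* = (0, 3, 0, 3).
  dual value b^T y* = 51.
Strong duality: c^T x* = b^T y*. Confirmed.

51


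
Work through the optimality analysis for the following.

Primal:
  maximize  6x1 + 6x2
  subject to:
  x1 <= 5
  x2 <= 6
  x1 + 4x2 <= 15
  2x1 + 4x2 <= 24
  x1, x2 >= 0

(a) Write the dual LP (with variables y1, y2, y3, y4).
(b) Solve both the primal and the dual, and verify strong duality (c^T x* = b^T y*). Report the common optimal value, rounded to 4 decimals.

The standard primal-dual pair for 'max c^T x s.t. A x <= b, x >= 0' is:
  Dual:  min b^T y  s.t.  A^T y >= c,  y >= 0.

So the dual LP is:
  minimize  5y1 + 6y2 + 15y3 + 24y4
  subject to:
    y1 + y3 + 2y4 >= 6
    y2 + 4y3 + 4y4 >= 6
    y1, y2, y3, y4 >= 0

Solving the primal: x* = (5, 2.5).
  primal value c^T x* = 45.
Solving the dual: y* = (4.5, 0, 1.5, 0).
  dual value b^T y* = 45.
Strong duality: c^T x* = b^T y*. Confirmed.

45


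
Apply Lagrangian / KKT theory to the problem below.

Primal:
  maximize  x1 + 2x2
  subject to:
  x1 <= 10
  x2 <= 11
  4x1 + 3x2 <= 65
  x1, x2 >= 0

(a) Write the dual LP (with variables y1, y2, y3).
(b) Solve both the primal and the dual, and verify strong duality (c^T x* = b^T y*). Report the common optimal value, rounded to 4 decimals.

The standard primal-dual pair for 'max c^T x s.t. A x <= b, x >= 0' is:
  Dual:  min b^T y  s.t.  A^T y >= c,  y >= 0.

So the dual LP is:
  minimize  10y1 + 11y2 + 65y3
  subject to:
    y1 + 4y3 >= 1
    y2 + 3y3 >= 2
    y1, y2, y3 >= 0

Solving the primal: x* = (8, 11).
  primal value c^T x* = 30.
Solving the dual: y* = (0, 1.25, 0.25).
  dual value b^T y* = 30.
Strong duality: c^T x* = b^T y*. Confirmed.

30


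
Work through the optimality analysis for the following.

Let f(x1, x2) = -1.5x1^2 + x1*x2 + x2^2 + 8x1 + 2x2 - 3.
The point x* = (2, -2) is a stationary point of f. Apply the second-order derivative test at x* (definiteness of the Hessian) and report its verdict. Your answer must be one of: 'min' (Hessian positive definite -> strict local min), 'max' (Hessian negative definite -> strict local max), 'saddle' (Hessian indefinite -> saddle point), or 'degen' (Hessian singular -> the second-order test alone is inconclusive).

Compute the Hessian H = grad^2 f:
  H = [[-3, 1], [1, 2]]
Verify stationarity: grad f(x*) = H x* + g = (0, 0).
Eigenvalues of H: -3.1926, 2.1926.
Eigenvalues have mixed signs, so H is indefinite -> x* is a saddle point.

saddle


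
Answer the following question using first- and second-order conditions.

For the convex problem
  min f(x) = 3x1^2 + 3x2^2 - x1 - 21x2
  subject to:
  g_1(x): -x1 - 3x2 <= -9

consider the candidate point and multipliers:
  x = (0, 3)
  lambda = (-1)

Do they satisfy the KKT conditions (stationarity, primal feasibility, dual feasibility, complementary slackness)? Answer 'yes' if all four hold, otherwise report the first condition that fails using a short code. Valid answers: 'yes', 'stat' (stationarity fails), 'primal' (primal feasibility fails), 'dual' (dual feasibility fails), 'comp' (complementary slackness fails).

Gradient of f: grad f(x) = Q x + c = (-1, -3)
Constraint values g_i(x) = a_i^T x - b_i:
  g_1((0, 3)) = 0
Stationarity residual: grad f(x) + sum_i lambda_i a_i = (0, 0)
  -> stationarity OK
Primal feasibility (all g_i <= 0): OK
Dual feasibility (all lambda_i >= 0): FAILS
Complementary slackness (lambda_i * g_i(x) = 0 for all i): OK

Verdict: the first failing condition is dual_feasibility -> dual.

dual


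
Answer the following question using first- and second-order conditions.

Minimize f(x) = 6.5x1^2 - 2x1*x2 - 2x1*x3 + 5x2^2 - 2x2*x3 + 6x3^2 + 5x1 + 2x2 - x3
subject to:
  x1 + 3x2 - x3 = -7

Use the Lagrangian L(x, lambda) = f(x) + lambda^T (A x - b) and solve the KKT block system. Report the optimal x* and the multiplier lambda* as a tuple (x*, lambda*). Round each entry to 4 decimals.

Form the Lagrangian:
  L(x, lambda) = (1/2) x^T Q x + c^T x + lambda^T (A x - b)
Stationarity (grad_x L = 0): Q x + c + A^T lambda = 0.
Primal feasibility: A x = b.

This gives the KKT block system:
  [ Q   A^T ] [ x     ]   [-c ]
  [ A    0  ] [ lambda ] = [ b ]

Solving the linear system:
  x*      = (-1.0852, -1.9697, 0.0058)
  lambda* = (5.1794)
  f(x*)   = 13.4423

x* = (-1.0852, -1.9697, 0.0058), lambda* = (5.1794)


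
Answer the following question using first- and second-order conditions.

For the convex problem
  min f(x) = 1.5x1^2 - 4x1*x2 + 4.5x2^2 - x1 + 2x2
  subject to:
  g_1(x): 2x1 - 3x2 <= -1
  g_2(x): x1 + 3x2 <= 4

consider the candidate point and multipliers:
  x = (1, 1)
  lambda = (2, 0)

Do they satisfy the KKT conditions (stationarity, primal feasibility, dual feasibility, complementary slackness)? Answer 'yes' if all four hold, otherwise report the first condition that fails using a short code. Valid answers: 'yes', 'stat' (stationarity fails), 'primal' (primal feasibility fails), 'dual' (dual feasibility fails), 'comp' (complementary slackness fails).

Gradient of f: grad f(x) = Q x + c = (-2, 7)
Constraint values g_i(x) = a_i^T x - b_i:
  g_1((1, 1)) = 0
  g_2((1, 1)) = 0
Stationarity residual: grad f(x) + sum_i lambda_i a_i = (2, 1)
  -> stationarity FAILS
Primal feasibility (all g_i <= 0): OK
Dual feasibility (all lambda_i >= 0): OK
Complementary slackness (lambda_i * g_i(x) = 0 for all i): OK

Verdict: the first failing condition is stationarity -> stat.

stat


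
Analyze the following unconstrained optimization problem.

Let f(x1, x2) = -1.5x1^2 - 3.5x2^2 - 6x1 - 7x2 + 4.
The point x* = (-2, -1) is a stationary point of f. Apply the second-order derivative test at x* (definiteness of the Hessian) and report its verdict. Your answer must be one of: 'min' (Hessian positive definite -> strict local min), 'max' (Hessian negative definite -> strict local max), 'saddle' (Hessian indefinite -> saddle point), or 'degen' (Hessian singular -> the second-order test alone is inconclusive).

Compute the Hessian H = grad^2 f:
  H = [[-3, 0], [0, -7]]
Verify stationarity: grad f(x*) = H x* + g = (0, 0).
Eigenvalues of H: -7, -3.
Both eigenvalues < 0, so H is negative definite -> x* is a strict local max.

max


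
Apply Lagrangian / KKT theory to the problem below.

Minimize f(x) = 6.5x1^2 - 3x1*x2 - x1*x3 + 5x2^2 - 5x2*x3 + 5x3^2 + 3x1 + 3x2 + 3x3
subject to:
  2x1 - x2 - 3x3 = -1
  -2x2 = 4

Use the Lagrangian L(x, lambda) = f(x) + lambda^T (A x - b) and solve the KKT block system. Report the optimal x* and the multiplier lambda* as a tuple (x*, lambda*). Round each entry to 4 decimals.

Form the Lagrangian:
  L(x, lambda) = (1/2) x^T Q x + c^T x + lambda^T (A x - b)
Stationarity (grad_x L = 0): Q x + c + A^T lambda = 0.
Primal feasibility: A x = b.

This gives the KKT block system:
  [ Q   A^T ] [ x     ]   [-c ]
  [ A    0  ] [ lambda ] = [ b ]

Solving the linear system:
  x*      = (-1.4483, -2, 0.0345)
  lambda* = (4.931, -8.8793)
  f(x*)   = 15.1034

x* = (-1.4483, -2, 0.0345), lambda* = (4.931, -8.8793)


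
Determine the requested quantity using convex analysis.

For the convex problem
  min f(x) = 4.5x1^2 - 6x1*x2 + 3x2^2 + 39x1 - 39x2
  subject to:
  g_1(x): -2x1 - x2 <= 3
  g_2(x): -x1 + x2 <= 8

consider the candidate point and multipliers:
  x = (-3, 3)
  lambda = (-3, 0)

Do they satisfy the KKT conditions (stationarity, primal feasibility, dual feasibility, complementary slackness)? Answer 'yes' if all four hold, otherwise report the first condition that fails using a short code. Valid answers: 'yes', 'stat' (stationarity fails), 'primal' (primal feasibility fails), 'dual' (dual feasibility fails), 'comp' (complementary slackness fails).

Gradient of f: grad f(x) = Q x + c = (-6, -3)
Constraint values g_i(x) = a_i^T x - b_i:
  g_1((-3, 3)) = 0
  g_2((-3, 3)) = -2
Stationarity residual: grad f(x) + sum_i lambda_i a_i = (0, 0)
  -> stationarity OK
Primal feasibility (all g_i <= 0): OK
Dual feasibility (all lambda_i >= 0): FAILS
Complementary slackness (lambda_i * g_i(x) = 0 for all i): OK

Verdict: the first failing condition is dual_feasibility -> dual.

dual


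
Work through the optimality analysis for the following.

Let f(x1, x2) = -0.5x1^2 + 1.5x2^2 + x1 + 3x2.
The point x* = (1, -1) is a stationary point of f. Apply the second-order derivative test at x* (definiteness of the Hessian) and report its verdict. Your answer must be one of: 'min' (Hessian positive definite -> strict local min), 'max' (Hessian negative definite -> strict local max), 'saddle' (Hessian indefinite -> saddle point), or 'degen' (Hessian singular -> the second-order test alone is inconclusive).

Compute the Hessian H = grad^2 f:
  H = [[-1, 0], [0, 3]]
Verify stationarity: grad f(x*) = H x* + g = (0, 0).
Eigenvalues of H: -1, 3.
Eigenvalues have mixed signs, so H is indefinite -> x* is a saddle point.

saddle


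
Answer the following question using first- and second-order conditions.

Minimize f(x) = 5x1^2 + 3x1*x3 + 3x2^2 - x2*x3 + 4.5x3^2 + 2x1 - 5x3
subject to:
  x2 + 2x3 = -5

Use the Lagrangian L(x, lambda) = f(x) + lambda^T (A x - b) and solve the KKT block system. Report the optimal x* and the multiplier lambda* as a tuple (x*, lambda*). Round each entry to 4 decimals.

Form the Lagrangian:
  L(x, lambda) = (1/2) x^T Q x + c^T x + lambda^T (A x - b)
Stationarity (grad_x L = 0): Q x + c + A^T lambda = 0.
Primal feasibility: A x = b.

This gives the KKT block system:
  [ Q   A^T ] [ x     ]   [-c ]
  [ A    0  ] [ lambda ] = [ b ]

Solving the linear system:
  x*      = (0.2936, -1.7091, -1.6454)
  lambda* = (8.6094)
  f(x*)   = 25.9307

x* = (0.2936, -1.7091, -1.6454), lambda* = (8.6094)


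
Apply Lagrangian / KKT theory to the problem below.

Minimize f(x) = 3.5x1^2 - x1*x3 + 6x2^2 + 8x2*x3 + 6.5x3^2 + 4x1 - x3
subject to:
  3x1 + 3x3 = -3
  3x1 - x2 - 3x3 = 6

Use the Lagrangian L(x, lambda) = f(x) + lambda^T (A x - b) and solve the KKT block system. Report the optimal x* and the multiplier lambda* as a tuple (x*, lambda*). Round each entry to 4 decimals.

Form the Lagrangian:
  L(x, lambda) = (1/2) x^T Q x + c^T x + lambda^T (A x - b)
Stationarity (grad_x L = 0): Q x + c + A^T lambda = 0.
Primal feasibility: A x = b.

This gives the KKT block system:
  [ Q   A^T ] [ x     ]   [-c ]
  [ A    0  ] [ lambda ] = [ b ]

Solving the linear system:
  x*      = (0.6173, 0.7039, -1.6173)
  lambda* = (1.1788, -4.4916)
  f(x*)   = 17.2863

x* = (0.6173, 0.7039, -1.6173), lambda* = (1.1788, -4.4916)


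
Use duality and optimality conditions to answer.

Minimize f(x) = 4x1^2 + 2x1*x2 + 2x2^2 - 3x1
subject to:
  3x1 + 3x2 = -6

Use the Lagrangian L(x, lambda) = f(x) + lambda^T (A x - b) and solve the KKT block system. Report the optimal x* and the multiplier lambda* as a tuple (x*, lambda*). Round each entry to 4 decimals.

Form the Lagrangian:
  L(x, lambda) = (1/2) x^T Q x + c^T x + lambda^T (A x - b)
Stationarity (grad_x L = 0): Q x + c + A^T lambda = 0.
Primal feasibility: A x = b.

This gives the KKT block system:
  [ Q   A^T ] [ x     ]   [-c ]
  [ A    0  ] [ lambda ] = [ b ]

Solving the linear system:
  x*      = (-0.125, -1.875)
  lambda* = (2.5833)
  f(x*)   = 7.9375

x* = (-0.125, -1.875), lambda* = (2.5833)


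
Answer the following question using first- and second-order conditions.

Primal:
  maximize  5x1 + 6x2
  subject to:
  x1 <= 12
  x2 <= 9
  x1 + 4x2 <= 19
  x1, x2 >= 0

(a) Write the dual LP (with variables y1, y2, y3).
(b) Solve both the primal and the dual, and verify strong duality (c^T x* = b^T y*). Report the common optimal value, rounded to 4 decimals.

The standard primal-dual pair for 'max c^T x s.t. A x <= b, x >= 0' is:
  Dual:  min b^T y  s.t.  A^T y >= c,  y >= 0.

So the dual LP is:
  minimize  12y1 + 9y2 + 19y3
  subject to:
    y1 + y3 >= 5
    y2 + 4y3 >= 6
    y1, y2, y3 >= 0

Solving the primal: x* = (12, 1.75).
  primal value c^T x* = 70.5.
Solving the dual: y* = (3.5, 0, 1.5).
  dual value b^T y* = 70.5.
Strong duality: c^T x* = b^T y*. Confirmed.

70.5


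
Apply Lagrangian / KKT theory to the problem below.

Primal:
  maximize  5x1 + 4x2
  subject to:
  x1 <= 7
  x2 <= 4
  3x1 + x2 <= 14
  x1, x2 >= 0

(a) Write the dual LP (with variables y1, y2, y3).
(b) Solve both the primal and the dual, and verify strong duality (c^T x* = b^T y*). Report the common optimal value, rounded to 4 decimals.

The standard primal-dual pair for 'max c^T x s.t. A x <= b, x >= 0' is:
  Dual:  min b^T y  s.t.  A^T y >= c,  y >= 0.

So the dual LP is:
  minimize  7y1 + 4y2 + 14y3
  subject to:
    y1 + 3y3 >= 5
    y2 + y3 >= 4
    y1, y2, y3 >= 0

Solving the primal: x* = (3.3333, 4).
  primal value c^T x* = 32.6667.
Solving the dual: y* = (0, 2.3333, 1.6667).
  dual value b^T y* = 32.6667.
Strong duality: c^T x* = b^T y*. Confirmed.

32.6667


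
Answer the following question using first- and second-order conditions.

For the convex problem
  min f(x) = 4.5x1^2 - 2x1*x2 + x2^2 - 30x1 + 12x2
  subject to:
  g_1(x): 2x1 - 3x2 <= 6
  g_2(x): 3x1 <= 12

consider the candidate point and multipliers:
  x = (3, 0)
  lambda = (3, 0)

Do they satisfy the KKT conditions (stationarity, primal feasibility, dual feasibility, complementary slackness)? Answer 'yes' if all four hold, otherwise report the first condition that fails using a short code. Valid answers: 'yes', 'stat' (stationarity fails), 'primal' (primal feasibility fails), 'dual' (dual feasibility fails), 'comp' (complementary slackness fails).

Gradient of f: grad f(x) = Q x + c = (-3, 6)
Constraint values g_i(x) = a_i^T x - b_i:
  g_1((3, 0)) = 0
  g_2((3, 0)) = -3
Stationarity residual: grad f(x) + sum_i lambda_i a_i = (3, -3)
  -> stationarity FAILS
Primal feasibility (all g_i <= 0): OK
Dual feasibility (all lambda_i >= 0): OK
Complementary slackness (lambda_i * g_i(x) = 0 for all i): OK

Verdict: the first failing condition is stationarity -> stat.

stat


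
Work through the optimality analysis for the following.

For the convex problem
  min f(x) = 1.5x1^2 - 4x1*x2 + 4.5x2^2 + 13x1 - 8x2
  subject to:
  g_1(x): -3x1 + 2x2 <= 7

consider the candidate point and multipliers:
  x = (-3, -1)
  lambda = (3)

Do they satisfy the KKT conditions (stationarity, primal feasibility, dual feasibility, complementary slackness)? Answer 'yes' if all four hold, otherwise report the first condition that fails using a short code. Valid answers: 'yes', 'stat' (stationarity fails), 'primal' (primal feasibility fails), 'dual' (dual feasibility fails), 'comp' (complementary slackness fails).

Gradient of f: grad f(x) = Q x + c = (8, -5)
Constraint values g_i(x) = a_i^T x - b_i:
  g_1((-3, -1)) = 0
Stationarity residual: grad f(x) + sum_i lambda_i a_i = (-1, 1)
  -> stationarity FAILS
Primal feasibility (all g_i <= 0): OK
Dual feasibility (all lambda_i >= 0): OK
Complementary slackness (lambda_i * g_i(x) = 0 for all i): OK

Verdict: the first failing condition is stationarity -> stat.

stat


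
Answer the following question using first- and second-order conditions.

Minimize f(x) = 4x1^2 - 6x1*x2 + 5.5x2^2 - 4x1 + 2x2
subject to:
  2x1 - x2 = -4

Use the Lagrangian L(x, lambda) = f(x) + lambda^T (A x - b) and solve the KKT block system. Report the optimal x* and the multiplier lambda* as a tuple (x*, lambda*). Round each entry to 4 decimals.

Form the Lagrangian:
  L(x, lambda) = (1/2) x^T Q x + c^T x + lambda^T (A x - b)
Stationarity (grad_x L = 0): Q x + c + A^T lambda = 0.
Primal feasibility: A x = b.

This gives the KKT block system:
  [ Q   A^T ] [ x     ]   [-c ]
  [ A    0  ] [ lambda ] = [ b ]

Solving the linear system:
  x*      = (-2.2857, -0.5714)
  lambda* = (9.4286)
  f(x*)   = 22.8571

x* = (-2.2857, -0.5714), lambda* = (9.4286)


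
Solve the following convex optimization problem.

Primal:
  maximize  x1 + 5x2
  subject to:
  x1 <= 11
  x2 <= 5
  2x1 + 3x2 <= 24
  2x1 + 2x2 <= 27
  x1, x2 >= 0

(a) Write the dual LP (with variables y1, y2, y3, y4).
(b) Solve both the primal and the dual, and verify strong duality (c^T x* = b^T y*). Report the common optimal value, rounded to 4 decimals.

The standard primal-dual pair for 'max c^T x s.t. A x <= b, x >= 0' is:
  Dual:  min b^T y  s.t.  A^T y >= c,  y >= 0.

So the dual LP is:
  minimize  11y1 + 5y2 + 24y3 + 27y4
  subject to:
    y1 + 2y3 + 2y4 >= 1
    y2 + 3y3 + 2y4 >= 5
    y1, y2, y3, y4 >= 0

Solving the primal: x* = (4.5, 5).
  primal value c^T x* = 29.5.
Solving the dual: y* = (0, 3.5, 0.5, 0).
  dual value b^T y* = 29.5.
Strong duality: c^T x* = b^T y*. Confirmed.

29.5


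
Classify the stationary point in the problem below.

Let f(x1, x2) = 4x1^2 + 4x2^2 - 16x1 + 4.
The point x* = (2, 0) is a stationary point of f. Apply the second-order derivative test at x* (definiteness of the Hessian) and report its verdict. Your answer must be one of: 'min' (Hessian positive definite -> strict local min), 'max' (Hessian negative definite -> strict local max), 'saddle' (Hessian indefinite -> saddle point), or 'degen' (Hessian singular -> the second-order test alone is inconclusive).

Compute the Hessian H = grad^2 f:
  H = [[8, 0], [0, 8]]
Verify stationarity: grad f(x*) = H x* + g = (0, 0).
Eigenvalues of H: 8, 8.
Both eigenvalues > 0, so H is positive definite -> x* is a strict local min.

min


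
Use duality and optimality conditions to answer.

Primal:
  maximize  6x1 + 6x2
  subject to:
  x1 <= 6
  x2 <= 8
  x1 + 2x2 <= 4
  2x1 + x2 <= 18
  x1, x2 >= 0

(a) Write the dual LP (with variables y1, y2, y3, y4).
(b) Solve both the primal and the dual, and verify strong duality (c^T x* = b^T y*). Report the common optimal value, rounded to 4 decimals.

The standard primal-dual pair for 'max c^T x s.t. A x <= b, x >= 0' is:
  Dual:  min b^T y  s.t.  A^T y >= c,  y >= 0.

So the dual LP is:
  minimize  6y1 + 8y2 + 4y3 + 18y4
  subject to:
    y1 + y3 + 2y4 >= 6
    y2 + 2y3 + y4 >= 6
    y1, y2, y3, y4 >= 0

Solving the primal: x* = (4, 0).
  primal value c^T x* = 24.
Solving the dual: y* = (0, 0, 6, 0).
  dual value b^T y* = 24.
Strong duality: c^T x* = b^T y*. Confirmed.

24


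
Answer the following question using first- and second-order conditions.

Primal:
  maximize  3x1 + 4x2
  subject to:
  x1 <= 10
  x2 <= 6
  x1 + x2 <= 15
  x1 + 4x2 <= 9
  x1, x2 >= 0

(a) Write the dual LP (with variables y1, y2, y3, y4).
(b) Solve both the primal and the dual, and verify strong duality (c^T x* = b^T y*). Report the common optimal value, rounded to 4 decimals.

The standard primal-dual pair for 'max c^T x s.t. A x <= b, x >= 0' is:
  Dual:  min b^T y  s.t.  A^T y >= c,  y >= 0.

So the dual LP is:
  minimize  10y1 + 6y2 + 15y3 + 9y4
  subject to:
    y1 + y3 + y4 >= 3
    y2 + y3 + 4y4 >= 4
    y1, y2, y3, y4 >= 0

Solving the primal: x* = (9, 0).
  primal value c^T x* = 27.
Solving the dual: y* = (0, 0, 0, 3).
  dual value b^T y* = 27.
Strong duality: c^T x* = b^T y*. Confirmed.

27


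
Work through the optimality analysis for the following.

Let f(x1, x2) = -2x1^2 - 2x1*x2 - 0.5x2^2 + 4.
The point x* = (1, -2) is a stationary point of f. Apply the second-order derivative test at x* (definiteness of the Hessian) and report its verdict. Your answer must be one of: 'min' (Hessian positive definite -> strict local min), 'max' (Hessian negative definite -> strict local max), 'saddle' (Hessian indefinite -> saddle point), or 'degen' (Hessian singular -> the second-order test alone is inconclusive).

Compute the Hessian H = grad^2 f:
  H = [[-4, -2], [-2, -1]]
Verify stationarity: grad f(x*) = H x* + g = (0, 0).
Eigenvalues of H: -5, 0.
H has a zero eigenvalue (singular; negative semidefinite but not definite), so H is neither positive definite, negative definite, nor indefinite. The second-order test alone is inconclusive -> degen.
(Indeed, f is constant along the null direction of H through x*, so x* is not a strict local extremum.)

degen


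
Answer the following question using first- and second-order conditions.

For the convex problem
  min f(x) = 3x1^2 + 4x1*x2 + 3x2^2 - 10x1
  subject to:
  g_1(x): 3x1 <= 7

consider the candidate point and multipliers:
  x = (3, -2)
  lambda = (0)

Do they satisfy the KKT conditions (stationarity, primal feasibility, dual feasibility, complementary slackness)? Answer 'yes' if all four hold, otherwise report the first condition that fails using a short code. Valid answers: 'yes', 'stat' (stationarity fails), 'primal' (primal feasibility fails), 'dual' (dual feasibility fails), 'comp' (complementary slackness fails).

Gradient of f: grad f(x) = Q x + c = (0, 0)
Constraint values g_i(x) = a_i^T x - b_i:
  g_1((3, -2)) = 2
Stationarity residual: grad f(x) + sum_i lambda_i a_i = (0, 0)
  -> stationarity OK
Primal feasibility (all g_i <= 0): FAILS
Dual feasibility (all lambda_i >= 0): OK
Complementary slackness (lambda_i * g_i(x) = 0 for all i): OK

Verdict: the first failing condition is primal_feasibility -> primal.

primal


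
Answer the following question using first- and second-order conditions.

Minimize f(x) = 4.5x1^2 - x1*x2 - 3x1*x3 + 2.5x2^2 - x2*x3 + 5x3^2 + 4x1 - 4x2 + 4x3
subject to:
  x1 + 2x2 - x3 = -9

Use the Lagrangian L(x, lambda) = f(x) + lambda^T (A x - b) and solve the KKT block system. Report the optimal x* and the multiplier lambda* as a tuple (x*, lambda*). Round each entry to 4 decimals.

Form the Lagrangian:
  L(x, lambda) = (1/2) x^T Q x + c^T x + lambda^T (A x - b)
Stationarity (grad_x L = 0): Q x + c + A^T lambda = 0.
Primal feasibility: A x = b.

This gives the KKT block system:
  [ Q   A^T ] [ x     ]   [-c ]
  [ A    0  ] [ lambda ] = [ b ]

Solving the linear system:
  x*      = (-2.0848, -3.6581, -0.401)
  lambda* = (9.9023)
  f(x*)   = 46.9049

x* = (-2.0848, -3.6581, -0.401), lambda* = (9.9023)


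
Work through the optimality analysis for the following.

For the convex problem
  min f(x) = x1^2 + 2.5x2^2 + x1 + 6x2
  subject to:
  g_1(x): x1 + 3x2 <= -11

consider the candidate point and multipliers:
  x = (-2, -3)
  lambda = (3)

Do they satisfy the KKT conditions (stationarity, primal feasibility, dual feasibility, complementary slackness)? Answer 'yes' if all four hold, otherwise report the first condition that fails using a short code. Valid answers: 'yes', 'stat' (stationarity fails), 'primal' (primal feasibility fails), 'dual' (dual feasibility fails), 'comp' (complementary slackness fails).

Gradient of f: grad f(x) = Q x + c = (-3, -9)
Constraint values g_i(x) = a_i^T x - b_i:
  g_1((-2, -3)) = 0
Stationarity residual: grad f(x) + sum_i lambda_i a_i = (0, 0)
  -> stationarity OK
Primal feasibility (all g_i <= 0): OK
Dual feasibility (all lambda_i >= 0): OK
Complementary slackness (lambda_i * g_i(x) = 0 for all i): OK

Verdict: yes, KKT holds.

yes
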